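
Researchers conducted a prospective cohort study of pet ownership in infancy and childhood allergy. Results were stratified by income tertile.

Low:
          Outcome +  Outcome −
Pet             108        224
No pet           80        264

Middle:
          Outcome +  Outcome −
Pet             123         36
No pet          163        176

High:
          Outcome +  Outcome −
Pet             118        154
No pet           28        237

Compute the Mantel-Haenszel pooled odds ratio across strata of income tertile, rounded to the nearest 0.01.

OR_MH = Σ(aᵢdᵢ/nᵢ) / Σ(bᵢcᵢ/nᵢ), where nᵢ is the stratum total.
Stratum 1 (Low): n = 676; a·d/n = 108·264/676 = 42.1775; b·c/n = 224·80/676 = 26.5089
Stratum 2 (Middle): n = 498; a·d/n = 123·176/498 = 43.4699; b·c/n = 36·163/498 = 11.7831
Stratum 3 (High): n = 537; a·d/n = 118·237/537 = 52.0782; b·c/n = 154·28/537 = 8.0298
OR_MH = (42.1775 + 43.4699 + 52.0782) / (26.5089 + 11.7831 + 8.0298) = 137.7256 / 46.3218 = 2.97323

2.97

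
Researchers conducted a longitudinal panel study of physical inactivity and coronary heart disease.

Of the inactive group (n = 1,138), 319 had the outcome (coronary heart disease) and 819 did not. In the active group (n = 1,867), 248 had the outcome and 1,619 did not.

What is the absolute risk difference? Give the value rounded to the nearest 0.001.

0.147

From the description: a = 319, b = 819, c = 248, d = 1619.
Risk in exposed = 319/1138 = 0.280316; risk in unexposed = 248/1867 = 0.132833.
Risk difference = 0.280316 − 0.132833 = 0.147483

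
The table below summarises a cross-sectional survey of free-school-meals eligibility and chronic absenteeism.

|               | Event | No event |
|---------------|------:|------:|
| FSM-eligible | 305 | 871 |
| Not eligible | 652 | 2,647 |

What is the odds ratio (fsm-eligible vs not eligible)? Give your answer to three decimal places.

1.422

Cells: a = 305, b = 871, c = 652, d = 2647.
OR = (a·d)/(b·c) = (305 × 2647) / (871 × 652) = 807335 / 567892 = 1.42163
The odds of chronic absenteeism are about 1.42 times as high in the fsm-eligible group.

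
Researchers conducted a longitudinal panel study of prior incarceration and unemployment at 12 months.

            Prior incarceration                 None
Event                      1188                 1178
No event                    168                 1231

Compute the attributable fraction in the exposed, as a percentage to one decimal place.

Reading the table with exposure as columns: a = 1188 (Prior incarceration, case), b = 168 (Prior incarceration, non-case), c = 1178 (None, case), d = 1231.
Risk in exposed = 1188/1356 = 0.87611; risk in unexposed = 1178/2409 = 0.48900.
RR = 0.87611/0.48900 = 1.79163
AR% = (RR − 1)/RR × 100 = (1.79163 − 1)/1.79163 × 100 = 44.1849%

44.2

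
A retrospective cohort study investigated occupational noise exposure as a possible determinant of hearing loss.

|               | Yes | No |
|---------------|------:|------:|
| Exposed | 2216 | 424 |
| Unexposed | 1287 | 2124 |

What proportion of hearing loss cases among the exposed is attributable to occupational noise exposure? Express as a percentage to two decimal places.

Cells: a = 2216, b = 424, c = 1287, d = 2124.
Risk in exposed = 2216/2640 = 0.83939; risk in unexposed = 1287/3411 = 0.37731.
RR = 0.83939/0.37731 = 2.22469
AR% = (RR − 1)/RR × 100 = (2.22469 − 1)/2.22469 × 100 = 55.0499%

55.05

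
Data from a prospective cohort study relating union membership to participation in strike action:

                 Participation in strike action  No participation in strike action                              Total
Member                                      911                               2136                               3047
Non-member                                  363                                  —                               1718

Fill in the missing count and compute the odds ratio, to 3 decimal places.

1.592

The missing cell is in the unexposed row: 1718 − 363 = 1355.
So a = 911, b = 2136, c = 363, d = 1355.
OR = (a·d)/(b·c) = (911 × 1355) / (2136 × 363) = 1234405 / 775368 = 1.59202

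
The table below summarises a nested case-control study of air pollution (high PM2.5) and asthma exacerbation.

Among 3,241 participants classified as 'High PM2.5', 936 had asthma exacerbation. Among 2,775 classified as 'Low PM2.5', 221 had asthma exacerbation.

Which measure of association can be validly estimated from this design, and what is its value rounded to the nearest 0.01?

4.69

From the description: a = 936, b = 2305, c = 221, d = 2554.
This is a nested case-control study: participants were sampled on outcome status, so risks in the source population cannot be estimated directly — relative risk is not valid here. The odds ratio is the appropriate measure.
OR = (a·d)/(b·c) = (936 × 2554) / (2305 × 221) = 2390544 / 509405 = 4.69282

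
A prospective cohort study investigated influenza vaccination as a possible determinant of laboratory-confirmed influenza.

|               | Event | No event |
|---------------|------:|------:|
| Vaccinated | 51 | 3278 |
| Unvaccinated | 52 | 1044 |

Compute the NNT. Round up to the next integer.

Risk in treated group = 51/3329 = 0.01532; risk in control = 52/1096 = 0.04745.
Absolute risk reduction = 0.04745 − 0.01532 = 0.03213
NNT = 1 / ARR = 1 / 0.03213 = 31.128 → round up → 32

32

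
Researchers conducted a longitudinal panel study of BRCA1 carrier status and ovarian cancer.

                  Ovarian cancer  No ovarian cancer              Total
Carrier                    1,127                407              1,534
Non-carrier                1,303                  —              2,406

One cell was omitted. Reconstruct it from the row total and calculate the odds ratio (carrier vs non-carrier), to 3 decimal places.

2.344

The missing cell is in the unexposed row: 2406 − 1303 = 1103.
So a = 1127, b = 407, c = 1303, d = 1103.
OR = (a·d)/(b·c) = (1127 × 1103) / (407 × 1303) = 1243081 / 530321 = 2.34402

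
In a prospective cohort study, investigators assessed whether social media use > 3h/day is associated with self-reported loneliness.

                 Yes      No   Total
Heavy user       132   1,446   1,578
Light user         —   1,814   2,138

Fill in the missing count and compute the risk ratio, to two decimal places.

0.55

The missing cell is in the unexposed row: 2138 − 1814 = 324.
So a = 132, b = 1446, c = 324, d = 1814.
RR = [a/(a+b)] / [c/(c+d)] = (132/1578) / (324/2138) = 0.08365/0.15154 = 0.55199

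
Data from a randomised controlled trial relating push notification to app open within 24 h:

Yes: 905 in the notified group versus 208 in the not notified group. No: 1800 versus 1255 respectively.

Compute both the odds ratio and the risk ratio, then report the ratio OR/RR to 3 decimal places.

1.289

From the description: a = 905, b = 1800, c = 208, d = 1255.
OR = (905·1255)/(1800·208) = 1135775/374400 = 3.03359
Risk in exposed = 905/2705 = 0.33457; risk in unexposed = 208/1463 = 0.14217; RR = 2.35322
OR/RR = 3.03359 / 2.35322 = 1.28912
The outcome is not rare, so the OR lies further from 1 than the RR.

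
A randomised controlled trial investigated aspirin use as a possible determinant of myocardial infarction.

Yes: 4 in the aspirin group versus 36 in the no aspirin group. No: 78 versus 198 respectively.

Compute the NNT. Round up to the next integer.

Risk in treated group = 4/82 = 0.04878; risk in control = 36/234 = 0.15385.
Absolute risk reduction = 0.15385 − 0.04878 = 0.10507
NNT = 1 / ARR = 1 / 0.10507 = 9.518 → round up → 10

10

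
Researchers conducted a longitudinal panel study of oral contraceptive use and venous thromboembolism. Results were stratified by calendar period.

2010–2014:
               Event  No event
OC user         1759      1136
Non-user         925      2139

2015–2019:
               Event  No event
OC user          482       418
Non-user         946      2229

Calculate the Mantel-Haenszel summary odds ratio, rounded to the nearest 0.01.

OR_MH = Σ(aᵢdᵢ/nᵢ) / Σ(bᵢcᵢ/nᵢ), where nᵢ is the stratum total.
Stratum 1 (2010–2014): n = 5959; a·d/n = 1759·2139/5959 = 631.3981; b·c/n = 1136·925/5959 = 176.3383
Stratum 2 (2015–2019): n = 4075; a·d/n = 482·2229/4075 = 263.6510; b·c/n = 418·946/4075 = 97.0375
OR_MH = (631.3981 + 263.6510) / (176.3383 + 97.0375) = 895.0491 / 273.3759 = 3.27406

3.27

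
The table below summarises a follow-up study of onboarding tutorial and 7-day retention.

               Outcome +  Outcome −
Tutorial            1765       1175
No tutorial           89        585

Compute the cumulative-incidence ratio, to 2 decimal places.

4.55

Cells: a = 1765, b = 1175, c = 89, d = 585.
Risk in exposed = 1765/2940 = 0.60034; risk in unexposed = 89/674 = 0.13205.
RR = 0.60034 / 0.13205 = 4.54640
The risk among the exposed is 4.55 times that among the unexposed.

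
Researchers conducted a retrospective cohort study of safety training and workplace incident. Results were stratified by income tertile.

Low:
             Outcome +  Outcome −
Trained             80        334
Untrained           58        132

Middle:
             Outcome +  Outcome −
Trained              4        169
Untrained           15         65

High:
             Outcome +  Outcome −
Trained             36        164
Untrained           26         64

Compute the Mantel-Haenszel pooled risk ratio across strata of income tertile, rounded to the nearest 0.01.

RR_MH = Σ(aᵢ·n₀ᵢ/nᵢ) / Σ(cᵢ·n₁ᵢ/nᵢ), with n₁ᵢ = aᵢ+bᵢ (exposed), n₀ᵢ = cᵢ+dᵢ (unexposed), nᵢ = n₁ᵢ+n₀ᵢ.
Stratum 1 (Low): n₁ = 414, n₀ = 190, n = 604; a·n₀/n = 80·190/604 = 25.1656; c·n₁/n = 58·414/604 = 39.7550
Stratum 2 (Middle): n₁ = 173, n₀ = 80, n = 253; a·n₀/n = 4·80/253 = 1.2648; c·n₁/n = 15·173/253 = 10.2569
Stratum 3 (High): n₁ = 200, n₀ = 90, n = 290; a·n₀/n = 36·90/290 = 11.1724; c·n₁/n = 26·200/290 = 17.9310
RR_MH = (25.1656 + 1.2648 + 11.1724) / (39.7550 + 10.2569 + 17.9310) = 37.6028 / 67.9429 = 0.55345

0.55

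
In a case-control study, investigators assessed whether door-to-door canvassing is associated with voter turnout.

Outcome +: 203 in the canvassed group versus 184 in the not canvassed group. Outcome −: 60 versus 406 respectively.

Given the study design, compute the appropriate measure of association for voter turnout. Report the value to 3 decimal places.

7.465

From the description: a = 203, b = 60, c = 184, d = 406.
This is a case-control study: participants were sampled on outcome status, so risks in the source population cannot be estimated directly — relative risk is not valid here. The odds ratio is the appropriate measure.
OR = (a·d)/(b·c) = (203 × 406) / (60 × 184) = 82418 / 11040 = 7.46540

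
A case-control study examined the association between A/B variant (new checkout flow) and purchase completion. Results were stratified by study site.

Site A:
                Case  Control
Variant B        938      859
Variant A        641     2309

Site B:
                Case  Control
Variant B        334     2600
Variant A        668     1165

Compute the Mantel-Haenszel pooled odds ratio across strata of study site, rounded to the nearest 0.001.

OR_MH = Σ(aᵢdᵢ/nᵢ) / Σ(bᵢcᵢ/nᵢ), where nᵢ is the stratum total.
Stratum 1 (Site A): n = 4747; a·d/n = 938·2309/4747 = 456.2549; b·c/n = 859·641/4747 = 115.9930
Stratum 2 (Site B): n = 4767; a·d/n = 334·1165/4767 = 81.6258; b·c/n = 2600·668/4767 = 364.3382
OR_MH = (456.2549 + 81.6258) / (115.9930 + 364.3382) = 537.8807 / 480.3312 = 1.11981

1.120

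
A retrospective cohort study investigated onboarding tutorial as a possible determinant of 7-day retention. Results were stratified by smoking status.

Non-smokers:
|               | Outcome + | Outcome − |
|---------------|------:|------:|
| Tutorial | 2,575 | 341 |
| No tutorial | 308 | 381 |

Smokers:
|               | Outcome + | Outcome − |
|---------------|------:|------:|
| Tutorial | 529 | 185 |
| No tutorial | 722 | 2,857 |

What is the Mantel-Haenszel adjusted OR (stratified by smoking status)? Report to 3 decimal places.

10.360

OR_MH = Σ(aᵢdᵢ/nᵢ) / Σ(bᵢcᵢ/nᵢ), where nᵢ is the stratum total.
Stratum 1 (Non-smokers): n = 3605; a·d/n = 2575·381/3605 = 272.1429; b·c/n = 341·308/3605 = 29.1340
Stratum 2 (Smokers): n = 4293; a·d/n = 529·2857/4293 = 352.0505; b·c/n = 185·722/4293 = 31.1134
OR_MH = (272.1429 + 352.0505) / (29.1340 + 31.1134) = 624.1934 / 60.2474 = 10.36050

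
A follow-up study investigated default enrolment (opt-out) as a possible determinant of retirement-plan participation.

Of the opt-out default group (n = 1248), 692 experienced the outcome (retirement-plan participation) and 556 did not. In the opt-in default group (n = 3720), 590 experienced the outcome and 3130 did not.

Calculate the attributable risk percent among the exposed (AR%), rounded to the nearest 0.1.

71.4

From the description: a = 692, b = 556, c = 590, d = 3130.
Risk in exposed = 692/1248 = 0.55449; risk in unexposed = 590/3720 = 0.15860.
RR = 0.55449/0.15860 = 3.49609
AR% = (RR − 1)/RR × 100 = (3.49609 − 1)/3.49609 × 100 = 71.3966%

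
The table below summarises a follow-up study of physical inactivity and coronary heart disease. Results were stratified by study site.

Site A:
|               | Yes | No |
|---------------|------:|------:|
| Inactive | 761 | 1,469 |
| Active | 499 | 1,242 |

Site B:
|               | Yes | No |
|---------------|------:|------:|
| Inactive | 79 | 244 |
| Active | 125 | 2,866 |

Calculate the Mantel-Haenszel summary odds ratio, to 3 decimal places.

OR_MH = Σ(aᵢdᵢ/nᵢ) / Σ(bᵢcᵢ/nᵢ), where nᵢ is the stratum total.
Stratum 1 (Site A): n = 3971; a·d/n = 761·1242/3971 = 238.0161; b·c/n = 1469·499/3971 = 184.5961
Stratum 2 (Site B): n = 3314; a·d/n = 79·2866/3314 = 68.3205; b·c/n = 244·125/3314 = 9.2034
OR_MH = (238.0161 + 68.3205) / (184.5961 + 9.2034) = 306.3366 / 193.7995 = 1.58069

1.581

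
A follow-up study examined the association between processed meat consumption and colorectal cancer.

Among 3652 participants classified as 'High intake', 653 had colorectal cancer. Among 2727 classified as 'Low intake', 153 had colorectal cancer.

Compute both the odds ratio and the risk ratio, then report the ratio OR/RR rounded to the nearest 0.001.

1.149

From the description: a = 653, b = 2999, c = 153, d = 2574.
OR = (653·2574)/(2999·153) = 1680822/458847 = 3.66314
Risk in exposed = 653/3652 = 0.17881; risk in unexposed = 153/2727 = 0.05611; RR = 3.18696
OR/RR = 3.66314 / 3.18696 = 1.14942
The outcome is not rare, so the OR lies further from 1 than the RR.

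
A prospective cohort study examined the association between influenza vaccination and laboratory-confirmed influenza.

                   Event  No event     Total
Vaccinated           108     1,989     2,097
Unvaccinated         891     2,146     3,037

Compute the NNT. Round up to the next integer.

Risk in treated group = 108/2097 = 0.05150; risk in control = 891/3037 = 0.29338.
Absolute risk reduction = 0.29338 − 0.05150 = 0.24188
NNT = 1 / ARR = 1 / 0.24188 = 4.134 → round up → 5

5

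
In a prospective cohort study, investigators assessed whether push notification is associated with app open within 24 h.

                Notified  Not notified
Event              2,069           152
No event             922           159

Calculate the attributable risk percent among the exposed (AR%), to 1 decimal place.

29.3

Reading the table with exposure as columns: a = 2069 (Notified, case), b = 922 (Notified, non-case), c = 152 (Not notified, case), d = 159.
Risk in exposed = 2069/2991 = 0.69174; risk in unexposed = 152/311 = 0.48875.
RR = 0.69174/0.48875 = 1.41534
AR% = (RR − 1)/RR × 100 = (1.41534 − 1)/1.41534 × 100 = 29.3456%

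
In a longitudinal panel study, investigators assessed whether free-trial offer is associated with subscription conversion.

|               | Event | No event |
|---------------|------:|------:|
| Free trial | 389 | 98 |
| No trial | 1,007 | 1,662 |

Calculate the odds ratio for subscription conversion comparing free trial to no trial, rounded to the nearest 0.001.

Cells: a = 389, b = 98, c = 1007, d = 1662.
OR = (a·d)/(b·c) = (389 × 1662) / (98 × 1007) = 646518 / 98686 = 6.55126
The odds of subscription conversion are about 6.55 times as high in the free trial group.

6.551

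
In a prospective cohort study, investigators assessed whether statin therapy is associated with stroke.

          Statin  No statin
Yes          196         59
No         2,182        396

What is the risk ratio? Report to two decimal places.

Reading the table with exposure as columns: a = 196 (Statin, case), b = 2182 (Statin, non-case), c = 59 (No statin, case), d = 396.
Risk in exposed = 196/2378 = 0.08242; risk in unexposed = 59/455 = 0.12967.
RR = 0.08242 / 0.12967 = 0.63563
The risk is 36% lower among the exposed than among the unexposed.

0.64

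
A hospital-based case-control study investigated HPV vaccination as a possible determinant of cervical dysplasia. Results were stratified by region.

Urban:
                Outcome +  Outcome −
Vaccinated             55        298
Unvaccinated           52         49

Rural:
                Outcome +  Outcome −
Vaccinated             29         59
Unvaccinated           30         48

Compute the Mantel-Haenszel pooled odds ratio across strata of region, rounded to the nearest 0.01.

0.32

OR_MH = Σ(aᵢdᵢ/nᵢ) / Σ(bᵢcᵢ/nᵢ), where nᵢ is the stratum total.
Stratum 1 (Urban): n = 454; a·d/n = 55·49/454 = 5.9361; b·c/n = 298·52/454 = 34.1322
Stratum 2 (Rural): n = 166; a·d/n = 29·48/166 = 8.3855; b·c/n = 59·30/166 = 10.6627
OR_MH = (5.9361 + 8.3855) / (34.1322 + 10.6627) = 14.3217 / 44.7948 = 0.31972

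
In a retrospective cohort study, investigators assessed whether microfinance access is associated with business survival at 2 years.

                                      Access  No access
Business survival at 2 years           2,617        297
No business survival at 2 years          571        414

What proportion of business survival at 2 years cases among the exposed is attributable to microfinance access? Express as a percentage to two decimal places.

49.11

Reading the table with exposure as columns: a = 2617 (Access, case), b = 571 (Access, non-case), c = 297 (No access, case), d = 414.
Risk in exposed = 2617/3188 = 0.82089; risk in unexposed = 297/711 = 0.41772.
RR = 0.82089/0.41772 = 1.96516
AR% = (RR − 1)/RR × 100 = (1.96516 − 1)/1.96516 × 100 = 49.1136%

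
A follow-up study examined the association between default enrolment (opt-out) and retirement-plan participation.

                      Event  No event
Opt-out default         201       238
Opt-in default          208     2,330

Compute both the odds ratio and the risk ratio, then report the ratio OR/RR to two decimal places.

1.69

Cells: a = 201, b = 238, c = 208, d = 2330.
OR = (201·2330)/(238·208) = 468330/49504 = 9.46045
Risk in exposed = 201/439 = 0.45786; risk in unexposed = 208/2538 = 0.08195; RR = 5.58676
OR/RR = 9.46045 / 5.58676 = 1.69337
The outcome is not rare, so the OR lies further from 1 than the RR.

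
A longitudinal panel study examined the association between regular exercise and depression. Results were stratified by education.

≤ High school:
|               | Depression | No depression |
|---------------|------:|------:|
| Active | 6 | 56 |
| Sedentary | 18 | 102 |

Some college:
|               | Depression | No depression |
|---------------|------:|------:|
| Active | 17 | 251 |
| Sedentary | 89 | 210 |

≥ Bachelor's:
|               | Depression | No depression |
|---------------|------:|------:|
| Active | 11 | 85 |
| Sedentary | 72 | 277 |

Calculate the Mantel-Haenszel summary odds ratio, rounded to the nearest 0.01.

OR_MH = Σ(aᵢdᵢ/nᵢ) / Σ(bᵢcᵢ/nᵢ), where nᵢ is the stratum total.
Stratum 1 (≤ High school): n = 182; a·d/n = 6·102/182 = 3.3626; b·c/n = 56·18/182 = 5.5385
Stratum 2 (Some college): n = 567; a·d/n = 17·210/567 = 6.2963; b·c/n = 251·89/567 = 39.3986
Stratum 3 (≥ Bachelor's): n = 445; a·d/n = 11·277/445 = 6.8472; b·c/n = 85·72/445 = 13.7528
OR_MH = (3.3626 + 6.2963 + 6.8472) / (5.5385 + 39.3986 + 13.7528) = 16.5061 / 58.6899 = 0.28124

0.28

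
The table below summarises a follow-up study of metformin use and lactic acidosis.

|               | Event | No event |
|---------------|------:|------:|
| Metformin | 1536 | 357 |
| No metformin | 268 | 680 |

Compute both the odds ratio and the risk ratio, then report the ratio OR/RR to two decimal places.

Cells: a = 1536, b = 357, c = 268, d = 680.
OR = (1536·680)/(357·268) = 1044480/95676 = 10.91684
Risk in exposed = 1536/1893 = 0.81141; risk in unexposed = 268/948 = 0.28270; RR = 2.87021
OR/RR = 10.91684 / 2.87021 = 3.80350
The outcome is not rare, so the OR lies further from 1 than the RR.

3.80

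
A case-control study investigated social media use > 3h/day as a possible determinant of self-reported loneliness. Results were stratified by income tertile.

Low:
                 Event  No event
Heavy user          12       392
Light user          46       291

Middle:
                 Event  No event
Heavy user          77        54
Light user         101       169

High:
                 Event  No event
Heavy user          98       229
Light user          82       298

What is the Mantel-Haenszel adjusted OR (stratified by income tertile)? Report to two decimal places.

OR_MH = Σ(aᵢdᵢ/nᵢ) / Σ(bᵢcᵢ/nᵢ), where nᵢ is the stratum total.
Stratum 1 (Low): n = 741; a·d/n = 12·291/741 = 4.7126; b·c/n = 392·46/741 = 24.3347
Stratum 2 (Middle): n = 401; a·d/n = 77·169/401 = 32.4514; b·c/n = 54·101/401 = 13.6010
Stratum 3 (High): n = 707; a·d/n = 98·298/707 = 41.3069; b·c/n = 229·82/707 = 26.5601
OR_MH = (4.7126 + 32.4514 + 41.3069) / (24.3347 + 13.6010 + 26.5601) = 78.4709 / 64.4958 = 1.21668

1.22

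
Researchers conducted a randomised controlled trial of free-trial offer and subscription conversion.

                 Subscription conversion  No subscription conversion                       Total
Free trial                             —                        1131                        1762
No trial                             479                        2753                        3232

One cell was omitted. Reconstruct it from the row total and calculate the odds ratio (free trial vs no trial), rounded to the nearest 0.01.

The missing cell is in the exposed row: 1762 − 1131 = 631.
So a = 631, b = 1131, c = 479, d = 2753.
OR = (a·d)/(b·c) = (631 × 2753) / (1131 × 479) = 1737143 / 541749 = 3.20655

3.21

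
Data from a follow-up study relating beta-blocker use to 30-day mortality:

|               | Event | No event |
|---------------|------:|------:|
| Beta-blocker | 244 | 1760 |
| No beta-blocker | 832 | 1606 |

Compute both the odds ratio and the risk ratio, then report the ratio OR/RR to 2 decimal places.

0.75

Cells: a = 244, b = 1760, c = 832, d = 1606.
OR = (244·1606)/(1760·832) = 391864/1464320 = 0.26761
Risk in exposed = 244/2004 = 0.12176; risk in unexposed = 832/2438 = 0.34126; RR = 0.35678
OR/RR = 0.26761 / 0.35678 = 0.75006
The outcome is not rare, so the OR lies further from 1 than the RR.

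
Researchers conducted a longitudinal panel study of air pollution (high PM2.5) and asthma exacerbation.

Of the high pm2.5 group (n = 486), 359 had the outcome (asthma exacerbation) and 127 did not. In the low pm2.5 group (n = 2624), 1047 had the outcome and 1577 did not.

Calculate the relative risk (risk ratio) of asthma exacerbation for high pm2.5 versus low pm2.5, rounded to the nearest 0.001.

1.851

From the description: a = 359, b = 127, c = 1047, d = 1577.
Risk in exposed = 359/486 = 0.73868; risk in unexposed = 1047/2624 = 0.39901.
RR = 0.73868 / 0.39901 = 1.85129
The risk among the exposed is 1.85 times that among the unexposed.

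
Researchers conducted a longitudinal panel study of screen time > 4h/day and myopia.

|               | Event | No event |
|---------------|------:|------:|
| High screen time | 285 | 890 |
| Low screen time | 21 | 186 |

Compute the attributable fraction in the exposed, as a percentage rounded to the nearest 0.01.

58.17

Cells: a = 285, b = 890, c = 21, d = 186.
Risk in exposed = 285/1175 = 0.24255; risk in unexposed = 21/207 = 0.10145.
RR = 0.24255/0.10145 = 2.39088
AR% = (RR − 1)/RR × 100 = (2.39088 − 1)/2.39088 × 100 = 58.1744%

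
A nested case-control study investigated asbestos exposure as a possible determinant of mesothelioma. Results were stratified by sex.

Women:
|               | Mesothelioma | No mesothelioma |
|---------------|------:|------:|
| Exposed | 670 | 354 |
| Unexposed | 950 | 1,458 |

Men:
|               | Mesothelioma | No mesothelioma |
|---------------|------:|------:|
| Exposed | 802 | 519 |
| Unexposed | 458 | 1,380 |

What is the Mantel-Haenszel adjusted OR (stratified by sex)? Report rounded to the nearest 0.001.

3.665

OR_MH = Σ(aᵢdᵢ/nᵢ) / Σ(bᵢcᵢ/nᵢ), where nᵢ is the stratum total.
Stratum 1 (Women): n = 3432; a·d/n = 670·1458/3432 = 284.6329; b·c/n = 354·950/3432 = 97.9895
Stratum 2 (Men): n = 3159; a·d/n = 802·1380/3159 = 350.3514; b·c/n = 519·458/3159 = 75.2460
OR_MH = (284.6329 + 350.3514) / (97.9895 + 75.2460) = 634.9842 / 173.2355 = 3.66544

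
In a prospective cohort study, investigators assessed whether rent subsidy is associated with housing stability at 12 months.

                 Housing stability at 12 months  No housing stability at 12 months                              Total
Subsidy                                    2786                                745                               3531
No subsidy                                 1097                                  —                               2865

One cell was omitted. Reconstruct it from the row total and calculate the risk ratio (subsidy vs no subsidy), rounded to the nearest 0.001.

2.061

The missing cell is in the unexposed row: 2865 − 1097 = 1768.
So a = 2786, b = 745, c = 1097, d = 1768.
RR = [a/(a+b)] / [c/(c+d)] = (2786/3531) / (1097/2865) = 0.78901/0.38290 = 2.06064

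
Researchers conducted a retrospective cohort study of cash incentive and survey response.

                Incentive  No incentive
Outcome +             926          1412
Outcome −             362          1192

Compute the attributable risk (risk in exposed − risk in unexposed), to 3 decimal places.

Reading the table with exposure as columns: a = 926 (Incentive, case), b = 362 (Incentive, non-case), c = 1412 (No incentive, case), d = 1192.
Risk in exposed = 926/1288 = 0.718944; risk in unexposed = 1412/2604 = 0.542243.
Risk difference = 0.718944 − 0.542243 = 0.176701

0.177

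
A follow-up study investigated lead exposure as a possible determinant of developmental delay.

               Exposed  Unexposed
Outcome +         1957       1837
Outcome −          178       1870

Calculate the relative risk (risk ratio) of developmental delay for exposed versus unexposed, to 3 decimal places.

Reading the table with exposure as columns: a = 1957 (Exposed, case), b = 178 (Exposed, non-case), c = 1837 (Unexposed, case), d = 1870.
Risk in exposed = 1957/2135 = 0.91663; risk in unexposed = 1837/3707 = 0.49555.
RR = 0.91663 / 0.49555 = 1.84972
The risk among the exposed is 1.85 times that among the unexposed.

1.850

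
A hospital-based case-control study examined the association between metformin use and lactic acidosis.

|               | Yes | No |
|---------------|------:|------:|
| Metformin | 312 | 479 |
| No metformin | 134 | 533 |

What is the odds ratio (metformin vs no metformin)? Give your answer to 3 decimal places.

2.591

Cells: a = 312, b = 479, c = 134, d = 533.
OR = (a·d)/(b·c) = (312 × 533) / (479 × 134) = 166296 / 64186 = 2.59085
The odds of lactic acidosis are about 2.59 times as high in the metformin group.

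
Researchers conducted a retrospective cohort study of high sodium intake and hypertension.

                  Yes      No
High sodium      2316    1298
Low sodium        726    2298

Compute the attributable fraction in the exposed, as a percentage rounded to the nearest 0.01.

62.54

Cells: a = 2316, b = 1298, c = 726, d = 2298.
Risk in exposed = 2316/3614 = 0.64084; risk in unexposed = 726/3024 = 0.24008.
RR = 0.64084/0.24008 = 2.66929
AR% = (RR − 1)/RR × 100 = (2.66929 − 1)/2.66929 × 100 = 62.5368%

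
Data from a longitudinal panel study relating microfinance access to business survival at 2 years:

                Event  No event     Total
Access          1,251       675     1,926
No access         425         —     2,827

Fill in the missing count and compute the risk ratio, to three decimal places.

The missing cell is in the unexposed row: 2827 − 425 = 2402.
So a = 1251, b = 675, c = 425, d = 2402.
RR = [a/(a+b)] / [c/(c+d)] = (1251/1926) / (425/2827) = 0.64953/0.15034 = 4.32054

4.321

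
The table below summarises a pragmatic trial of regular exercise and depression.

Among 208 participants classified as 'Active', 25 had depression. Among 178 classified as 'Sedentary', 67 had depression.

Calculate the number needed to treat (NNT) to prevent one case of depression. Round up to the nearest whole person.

Risk in treated group = 25/208 = 0.12019; risk in control = 67/178 = 0.37640.
Absolute risk reduction = 0.37640 − 0.12019 = 0.25621
NNT = 1 / ARR = 1 / 0.25621 = 3.903 → round up → 4

4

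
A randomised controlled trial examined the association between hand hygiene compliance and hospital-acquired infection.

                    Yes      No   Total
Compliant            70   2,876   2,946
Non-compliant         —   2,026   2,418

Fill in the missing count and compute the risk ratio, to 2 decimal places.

0.15

The missing cell is in the unexposed row: 2418 − 2026 = 392.
So a = 70, b = 2876, c = 392, d = 2026.
RR = [a/(a+b)] / [c/(c+d)] = (70/2946) / (392/2418) = 0.02376/0.16212 = 0.14657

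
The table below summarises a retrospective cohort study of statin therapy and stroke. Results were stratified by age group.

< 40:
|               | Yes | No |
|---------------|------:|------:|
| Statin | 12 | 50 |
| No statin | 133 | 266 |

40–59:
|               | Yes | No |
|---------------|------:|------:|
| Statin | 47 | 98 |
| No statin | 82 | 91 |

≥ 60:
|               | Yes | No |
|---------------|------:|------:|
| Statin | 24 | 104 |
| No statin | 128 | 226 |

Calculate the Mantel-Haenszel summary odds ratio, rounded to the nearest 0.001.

OR_MH = Σ(aᵢdᵢ/nᵢ) / Σ(bᵢcᵢ/nᵢ), where nᵢ is the stratum total.
Stratum 1 (< 40): n = 461; a·d/n = 12·266/461 = 6.9241; b·c/n = 50·133/461 = 14.4252
Stratum 2 (40–59): n = 318; a·d/n = 47·91/318 = 13.4497; b·c/n = 98·82/318 = 25.2704
Stratum 3 (≥ 60): n = 482; a·d/n = 24·226/482 = 11.2531; b·c/n = 104·128/482 = 27.6183
OR_MH = (6.9241 + 13.4497 + 11.2531) / (14.4252 + 25.2704 + 27.6183) = 31.6269 / 67.3139 = 0.46984

0.470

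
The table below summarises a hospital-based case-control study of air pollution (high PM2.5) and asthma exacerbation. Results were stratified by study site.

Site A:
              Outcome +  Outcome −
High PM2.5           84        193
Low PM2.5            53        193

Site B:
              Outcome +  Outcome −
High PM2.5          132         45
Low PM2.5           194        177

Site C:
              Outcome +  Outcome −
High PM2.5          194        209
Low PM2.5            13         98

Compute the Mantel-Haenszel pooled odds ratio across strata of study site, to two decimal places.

OR_MH = Σ(aᵢdᵢ/nᵢ) / Σ(bᵢcᵢ/nᵢ), where nᵢ is the stratum total.
Stratum 1 (Site A): n = 523; a·d/n = 84·193/523 = 30.9981; b·c/n = 193·53/523 = 19.5583
Stratum 2 (Site B): n = 548; a·d/n = 132·177/548 = 42.6350; b·c/n = 45·194/548 = 15.9307
Stratum 3 (Site C): n = 514; a·d/n = 194·98/514 = 36.9883; b·c/n = 209·13/514 = 5.2860
OR_MH = (30.9981 + 42.6350 + 36.9883) / (19.5583 + 15.9307 + 5.2860) = 110.6215 / 40.7750 = 2.71297

2.71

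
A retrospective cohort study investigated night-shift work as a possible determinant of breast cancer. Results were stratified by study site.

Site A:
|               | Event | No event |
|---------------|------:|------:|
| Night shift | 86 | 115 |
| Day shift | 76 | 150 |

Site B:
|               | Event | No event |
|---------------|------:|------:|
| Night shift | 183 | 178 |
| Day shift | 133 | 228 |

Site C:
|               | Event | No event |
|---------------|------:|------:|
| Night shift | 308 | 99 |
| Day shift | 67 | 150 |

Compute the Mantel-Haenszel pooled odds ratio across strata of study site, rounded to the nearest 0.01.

2.54

OR_MH = Σ(aᵢdᵢ/nᵢ) / Σ(bᵢcᵢ/nᵢ), where nᵢ is the stratum total.
Stratum 1 (Site A): n = 427; a·d/n = 86·150/427 = 30.2108; b·c/n = 115·76/427 = 20.4684
Stratum 2 (Site B): n = 722; a·d/n = 183·228/722 = 57.7895; b·c/n = 178·133/722 = 32.7895
Stratum 3 (Site C): n = 624; a·d/n = 308·150/624 = 74.0385; b·c/n = 99·67/624 = 10.6298
OR_MH = (30.2108 + 57.7895 + 74.0385) / (20.4684 + 32.7895 + 10.6298) = 162.0387 / 63.8877 = 2.53631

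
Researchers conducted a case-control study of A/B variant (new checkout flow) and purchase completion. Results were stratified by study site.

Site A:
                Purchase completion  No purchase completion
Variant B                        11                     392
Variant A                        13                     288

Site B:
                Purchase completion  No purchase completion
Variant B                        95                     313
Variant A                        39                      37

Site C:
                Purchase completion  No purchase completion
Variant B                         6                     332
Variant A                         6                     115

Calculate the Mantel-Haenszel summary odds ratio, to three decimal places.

OR_MH = Σ(aᵢdᵢ/nᵢ) / Σ(bᵢcᵢ/nᵢ), where nᵢ is the stratum total.
Stratum 1 (Site A): n = 704; a·d/n = 11·288/704 = 4.5000; b·c/n = 392·13/704 = 7.2386
Stratum 2 (Site B): n = 484; a·d/n = 95·37/484 = 7.2624; b·c/n = 313·39/484 = 25.2211
Stratum 3 (Site C): n = 459; a·d/n = 6·115/459 = 1.5033; b·c/n = 332·6/459 = 4.3399
OR_MH = (4.5000 + 7.2624 + 1.5033) / (7.2386 + 25.2211 + 4.3399) = 13.2657 / 36.7996 = 0.36048

0.360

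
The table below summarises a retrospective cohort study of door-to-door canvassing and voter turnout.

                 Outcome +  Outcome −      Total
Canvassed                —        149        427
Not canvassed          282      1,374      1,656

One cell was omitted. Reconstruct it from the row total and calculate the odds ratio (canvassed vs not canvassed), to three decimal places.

The missing cell is in the exposed row: 427 − 149 = 278.
So a = 278, b = 149, c = 282, d = 1374.
OR = (a·d)/(b·c) = (278 × 1374) / (149 × 282) = 381972 / 42018 = 9.09068

9.091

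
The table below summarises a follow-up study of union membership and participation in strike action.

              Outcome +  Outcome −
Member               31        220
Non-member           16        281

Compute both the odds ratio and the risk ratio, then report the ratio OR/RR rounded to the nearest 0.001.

1.079

Cells: a = 31, b = 220, c = 16, d = 281.
OR = (31·281)/(220·16) = 8711/3520 = 2.47472
Risk in exposed = 31/251 = 0.12351; risk in unexposed = 16/297 = 0.05387; RR = 2.29258
OR/RR = 2.47472 / 2.29258 = 1.07945
The outcome is not rare, so the OR lies further from 1 than the RR.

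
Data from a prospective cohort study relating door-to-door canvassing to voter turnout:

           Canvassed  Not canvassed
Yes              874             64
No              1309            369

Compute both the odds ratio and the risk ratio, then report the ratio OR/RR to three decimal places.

Reading the table with exposure as columns: a = 874 (Canvassed, case), b = 1309 (Canvassed, non-case), c = 64 (Not canvassed, case), d = 369.
OR = (874·369)/(1309·64) = 322506/83776 = 3.84962
Risk in exposed = 874/2183 = 0.40037; risk in unexposed = 64/433 = 0.14781; RR = 2.70873
OR/RR = 3.84962 / 2.70873 = 1.42119
The outcome is not rare, so the OR lies further from 1 than the RR.

1.421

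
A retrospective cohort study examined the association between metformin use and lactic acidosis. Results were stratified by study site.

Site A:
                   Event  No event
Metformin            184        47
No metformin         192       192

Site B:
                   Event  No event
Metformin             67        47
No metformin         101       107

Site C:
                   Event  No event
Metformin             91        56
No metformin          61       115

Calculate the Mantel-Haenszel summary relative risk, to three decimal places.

RR_MH = Σ(aᵢ·n₀ᵢ/nᵢ) / Σ(cᵢ·n₁ᵢ/nᵢ), with n₁ᵢ = aᵢ+bᵢ (exposed), n₀ᵢ = cᵢ+dᵢ (unexposed), nᵢ = n₁ᵢ+n₀ᵢ.
Stratum 1 (Site A): n₁ = 231, n₀ = 384, n = 615; a·n₀/n = 184·384/615 = 114.8878; c·n₁/n = 192·231/615 = 72.1171
Stratum 2 (Site B): n₁ = 114, n₀ = 208, n = 322; a·n₀/n = 67·208/322 = 43.2795; c·n₁/n = 101·114/322 = 35.7578
Stratum 3 (Site C): n₁ = 147, n₀ = 176, n = 323; a·n₀/n = 91·176/323 = 49.5851; c·n₁/n = 61·147/323 = 27.7616
RR_MH = (114.8878 + 43.2795 + 49.5851) / (72.1171 + 35.7578 + 27.7616) = 207.7524 / 135.6364 = 1.53169

1.532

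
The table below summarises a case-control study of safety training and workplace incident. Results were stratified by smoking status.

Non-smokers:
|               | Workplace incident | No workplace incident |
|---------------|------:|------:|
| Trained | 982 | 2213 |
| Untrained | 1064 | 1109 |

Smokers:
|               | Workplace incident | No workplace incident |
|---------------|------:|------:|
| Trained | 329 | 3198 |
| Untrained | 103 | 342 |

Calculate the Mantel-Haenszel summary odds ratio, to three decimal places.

0.443

OR_MH = Σ(aᵢdᵢ/nᵢ) / Σ(bᵢcᵢ/nᵢ), where nᵢ is the stratum total.
Stratum 1 (Non-smokers): n = 5368; a·d/n = 982·1109/5368 = 202.8759; b·c/n = 2213·1064/5368 = 438.6423
Stratum 2 (Smokers): n = 3972; a·d/n = 329·342/3972 = 28.3278; b·c/n = 3198·103/3972 = 82.9290
OR_MH = (202.8759 + 28.3278) / (438.6423 + 82.9290) = 231.2037 / 521.5713 = 0.44328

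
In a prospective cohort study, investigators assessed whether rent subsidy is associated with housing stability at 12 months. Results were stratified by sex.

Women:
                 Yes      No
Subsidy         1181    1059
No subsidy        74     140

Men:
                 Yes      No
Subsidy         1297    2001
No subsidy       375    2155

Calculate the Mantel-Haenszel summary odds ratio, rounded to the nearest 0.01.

3.40

OR_MH = Σ(aᵢdᵢ/nᵢ) / Σ(bᵢcᵢ/nᵢ), where nᵢ is the stratum total.
Stratum 1 (Women): n = 2454; a·d/n = 1181·140/2454 = 67.3757; b·c/n = 1059·74/2454 = 31.9340
Stratum 2 (Men): n = 5828; a·d/n = 1297·2155/5828 = 479.5873; b·c/n = 2001·375/5828 = 128.7534
OR_MH = (67.3757 + 479.5873) / (31.9340 + 128.7534) = 546.9631 / 160.6874 = 3.40389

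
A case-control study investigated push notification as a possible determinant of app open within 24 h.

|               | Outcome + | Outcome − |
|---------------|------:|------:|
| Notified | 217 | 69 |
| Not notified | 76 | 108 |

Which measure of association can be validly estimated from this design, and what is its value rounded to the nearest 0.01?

4.47

Cells: a = 217, b = 69, c = 76, d = 108.
This is a case-control study: participants were sampled on outcome status, so risks in the source population cannot be estimated directly — relative risk is not valid here. The odds ratio is the appropriate measure.
OR = (a·d)/(b·c) = (217 × 108) / (69 × 76) = 23436 / 5244 = 4.46911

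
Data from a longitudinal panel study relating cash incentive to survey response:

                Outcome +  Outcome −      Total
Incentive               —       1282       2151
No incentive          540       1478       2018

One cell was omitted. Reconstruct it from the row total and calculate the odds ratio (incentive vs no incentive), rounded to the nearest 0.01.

1.86

The missing cell is in the exposed row: 2151 − 1282 = 869.
So a = 869, b = 1282, c = 540, d = 1478.
OR = (a·d)/(b·c) = (869 × 1478) / (1282 × 540) = 1284382 / 692280 = 1.85529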